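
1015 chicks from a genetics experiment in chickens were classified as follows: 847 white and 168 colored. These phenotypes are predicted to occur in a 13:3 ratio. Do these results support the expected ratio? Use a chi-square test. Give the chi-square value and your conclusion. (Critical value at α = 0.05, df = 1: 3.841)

3.220; consistent

Expected counts for N = 1015 under a 13:3 ratio (total parts = 16):
  white: 1015 × 13/16 = 824.6875
  colored: 1015 × 3/16 = 190.3125
χ² = Σ (O − E)² / E
  white: (847 − 824.6875)² / 824.6875 = 0.6037
  colored: (168 − 190.3125)² / 190.3125 = 2.6159
χ² = 0.6037 + 2.6159 = 3.2196 ≈ 3.220
Degrees of freedom = 2 − 1 = 1; critical value at α = 0.05 is 3.841.
Since 3.220 < 3.841, we fail to reject the null hypothesis — the data are consistent with the 13:3 ratio.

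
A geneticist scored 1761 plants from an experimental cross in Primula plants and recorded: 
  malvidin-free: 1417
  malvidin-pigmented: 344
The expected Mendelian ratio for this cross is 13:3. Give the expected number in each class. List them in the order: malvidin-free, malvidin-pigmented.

1430.8125, 330.1875

Total ratio parts = 16. Expected numbers out of 1761:
  malvidin-free: 1761 × 13/16 = 1430.8125
  malvidin-pigmented: 1761 × 3/16 = 330.1875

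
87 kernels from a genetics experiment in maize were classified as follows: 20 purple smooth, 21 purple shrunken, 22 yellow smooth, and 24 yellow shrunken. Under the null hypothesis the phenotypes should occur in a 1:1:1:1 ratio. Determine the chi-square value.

Total ratio parts = 4. Expected numbers out of 87:
  purple smooth: 87 × 1/4 = 21.75
  purple shrunken: 87 × 1/4 = 21.75
  yellow smooth: 87 × 1/4 = 21.75
  yellow shrunken: 87 × 1/4 = 21.75
χ² = Σ (O − E)² / E
  purple smooth: (20 − 21.75)² / 21.75 = 0.1408
  purple shrunken: (21 − 21.75)² / 21.75 = 0.0259
  yellow smooth: (22 − 21.75)² / 21.75 = 0.0029
  yellow shrunken: (24 − 21.75)² / 21.75 = 0.2328
χ² = 0.1408 + 0.0259 + 0.0029 + 0.2328 = 0.4024 ≈ 0.402

0.402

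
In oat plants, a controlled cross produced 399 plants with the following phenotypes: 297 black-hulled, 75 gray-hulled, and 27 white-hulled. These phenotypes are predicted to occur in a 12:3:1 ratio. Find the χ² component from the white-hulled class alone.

Under the 12:3:1 hypothesis (Σ ratio = 16, N = 399):
  black-hulled: 399 × 12/16 = 299.25
  gray-hulled: 399 × 3/16 = 74.8125
  white-hulled: 399 × 1/16 = 24.9375
Contribution of white-hulled: (27 − 24.9375)² / 24.9375 = 0.1706

0.171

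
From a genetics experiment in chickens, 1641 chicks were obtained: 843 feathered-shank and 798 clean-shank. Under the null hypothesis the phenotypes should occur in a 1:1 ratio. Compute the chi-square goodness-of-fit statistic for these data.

The 1:1 ratio has 2 parts, so with N = 1641 the expected counts are:
  feathered-shank: 1641 × 1/2 = 820.5
  clean-shank: 1641 × 1/2 = 820.5
χ² = Σ (O − E)² / E
  feathered-shank: (843 − 820.5)² / 820.5 = 0.6170
  clean-shank: (798 − 820.5)² / 820.5 = 0.6170
χ² = 0.6170 + 0.6170 = 1.234

1.234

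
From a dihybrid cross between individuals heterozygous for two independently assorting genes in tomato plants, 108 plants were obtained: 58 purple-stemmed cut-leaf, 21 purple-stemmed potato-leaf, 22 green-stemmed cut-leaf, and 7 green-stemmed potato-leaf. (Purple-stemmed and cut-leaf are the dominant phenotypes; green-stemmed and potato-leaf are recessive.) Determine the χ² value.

0.313

A dihybrid F₂ with independent assortment and complete dominance at both loci gives a 9:3:3:1 phenotypic ratio.
Total ratio parts = 16. Expected numbers out of 108:
  purple-stemmed cut-leaf: 108 × 9/16 = 60.75
  purple-stemmed potato-leaf: 108 × 3/16 = 20.25
  green-stemmed cut-leaf: 108 × 3/16 = 20.25
  green-stemmed potato-leaf: 108 × 1/16 = 6.75
χ² = Σ (O − E)² / E
  purple-stemmed cut-leaf: (58 − 60.75)² / 60.75 = 0.1245
  purple-stemmed potato-leaf: (21 − 20.25)² / 20.25 = 0.0278
  green-stemmed cut-leaf: (22 − 20.25)² / 20.25 = 0.1512
  green-stemmed potato-leaf: (7 − 6.75)² / 6.75 = 0.0093
χ² = 0.1245 + 0.0278 + 0.1512 + 0.0093 = 0.3128 ≈ 0.313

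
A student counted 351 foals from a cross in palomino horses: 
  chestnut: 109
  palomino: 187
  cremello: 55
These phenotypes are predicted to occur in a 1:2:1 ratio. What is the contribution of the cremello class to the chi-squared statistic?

Expected counts for N = 351 under a 1:2:1 ratio (total parts = 4):
  chestnut: 351 × 1/4 = 87.75
  palomino: 351 × 2/4 = 175.5
  cremello: 351 × 1/4 = 87.75
Contribution of cremello: (55 − 87.75)² / 87.75 = 12.2229

12.223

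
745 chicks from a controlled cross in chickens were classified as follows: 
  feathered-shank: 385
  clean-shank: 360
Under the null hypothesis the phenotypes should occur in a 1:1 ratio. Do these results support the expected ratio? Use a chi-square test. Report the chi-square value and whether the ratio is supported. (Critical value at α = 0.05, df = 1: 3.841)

0.839; consistent

Expected counts for N = 745 under a 1:1 ratio (total parts = 2):
  feathered-shank: 745 × 1/2 = 372.5
  clean-shank: 745 × 1/2 = 372.5
χ² = Σ (O − E)² / E
  feathered-shank: (385 − 372.5)² / 372.5 = 0.4195
  clean-shank: (360 − 372.5)² / 372.5 = 0.4195
χ² = 0.4195 + 0.4195 = 0.839
Degrees of freedom = 2 − 1 = 1; critical value at α = 0.05 is 3.841.
Since 0.839 < 3.841, we fail to reject the null hypothesis — the data are consistent with the 1:1 ratio.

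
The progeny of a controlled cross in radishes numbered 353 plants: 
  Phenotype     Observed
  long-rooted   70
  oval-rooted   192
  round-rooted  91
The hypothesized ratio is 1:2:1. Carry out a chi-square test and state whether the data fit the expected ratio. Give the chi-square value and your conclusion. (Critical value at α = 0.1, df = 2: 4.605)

5.221; not consistent

Total ratio parts = 4. Expected numbers out of 353:
  long-rooted: 353 × 1/4 = 88.25
  oval-rooted: 353 × 2/4 = 176.5
  round-rooted: 353 × 1/4 = 88.25
χ² = Σ (O − E)² / E
  long-rooted: (70 − 88.25)² / 88.25 = 3.7741
  oval-rooted: (192 − 176.5)² / 176.5 = 1.3612
  round-rooted: (91 − 88.25)² / 88.25 = 0.0857
χ² = 3.7741 + 1.3612 + 0.0857 = 5.221
Degrees of freedom = 3 − 1 = 2; critical value at α = 0.1 is 4.605.
Since 5.221 > 4.605, we reject the null hypothesis — the data do not fit the 1:2:1 ratio.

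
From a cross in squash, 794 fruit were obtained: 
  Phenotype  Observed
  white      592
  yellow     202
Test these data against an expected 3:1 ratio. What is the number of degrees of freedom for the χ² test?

A goodness-of-fit test with 2 phenotype classes has df = 2 − 1 = 1.

1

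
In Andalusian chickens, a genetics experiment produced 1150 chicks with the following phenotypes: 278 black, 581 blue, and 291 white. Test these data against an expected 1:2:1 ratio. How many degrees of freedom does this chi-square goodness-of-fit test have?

A goodness-of-fit test with 3 phenotype classes has df = 3 − 1 = 2.

2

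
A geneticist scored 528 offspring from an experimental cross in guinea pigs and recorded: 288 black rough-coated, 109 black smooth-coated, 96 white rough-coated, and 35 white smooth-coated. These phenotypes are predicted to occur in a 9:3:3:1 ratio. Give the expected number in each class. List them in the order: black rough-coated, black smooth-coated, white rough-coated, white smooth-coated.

Total ratio parts = 16. Expected numbers out of 528:
  black rough-coated: 528 × 9/16 = 297
  black smooth-coated: 528 × 3/16 = 99
  white rough-coated: 528 × 3/16 = 99
  white smooth-coated: 528 × 1/16 = 33

297, 99, 99, 33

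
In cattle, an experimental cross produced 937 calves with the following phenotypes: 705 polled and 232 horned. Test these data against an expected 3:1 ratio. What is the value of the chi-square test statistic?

Under the 3:1 hypothesis (Σ ratio = 4, N = 937):
  polled: 937 × 3/4 = 702.75
  horned: 937 × 1/4 = 234.25
χ² = Σ (O − E)² / E
  polled: (705 − 702.75)² / 702.75 = 0.0072
  horned: (232 − 234.25)² / 234.25 = 0.0216
χ² = 0.0072 + 0.0216 = 0.0288 ≈ 0.029

0.029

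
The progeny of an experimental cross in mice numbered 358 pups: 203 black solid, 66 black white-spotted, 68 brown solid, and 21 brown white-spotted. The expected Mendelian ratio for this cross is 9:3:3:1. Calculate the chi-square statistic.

The 9:3:3:1 ratio has 16 parts, so with N = 358 the expected counts are:
  black solid: 358 × 9/16 = 201.375
  black white-spotted: 358 × 3/16 = 67.125
  brown solid: 358 × 3/16 = 67.125
  brown white-spotted: 358 × 1/16 = 22.375
χ² = Σ (O − E)² / E
  black solid: (203 − 201.375)² / 201.375 = 0.0131
  black white-spotted: (66 − 67.125)² / 67.125 = 0.0189
  brown solid: (68 − 67.125)² / 67.125 = 0.0114
  brown white-spotted: (21 − 22.375)² / 22.375 = 0.0845
χ² = 0.0131 + 0.0189 + 0.0114 + 0.0845 = 0.1279 ≈ 0.128

0.128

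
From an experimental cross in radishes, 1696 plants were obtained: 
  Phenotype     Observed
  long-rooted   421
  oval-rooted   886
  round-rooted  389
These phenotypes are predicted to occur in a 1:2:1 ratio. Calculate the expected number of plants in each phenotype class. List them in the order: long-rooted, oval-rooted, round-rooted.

424, 848, 424

Expected counts for N = 1696 under a 1:2:1 ratio (total parts = 4):
  long-rooted: 1696 × 1/4 = 424
  oval-rooted: 1696 × 2/4 = 848
  round-rooted: 1696 × 1/4 = 424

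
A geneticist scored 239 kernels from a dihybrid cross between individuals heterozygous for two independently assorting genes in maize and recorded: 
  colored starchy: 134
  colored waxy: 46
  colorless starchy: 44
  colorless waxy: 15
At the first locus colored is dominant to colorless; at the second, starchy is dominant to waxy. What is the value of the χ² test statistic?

0.048

A dihybrid F₂ with independent assortment and complete dominance at both loci gives a 9:3:3:1 phenotypic ratio.
The 9:3:3:1 ratio has 16 parts, so with N = 239 the expected counts are:
  colored starchy: 239 × 9/16 = 134.4375
  colored waxy: 239 × 3/16 = 44.8125
  colorless starchy: 239 × 3/16 = 44.8125
  colorless waxy: 239 × 1/16 = 14.9375
χ² = Σ (O − E)² / E
  colored starchy: (134 − 134.4375)² / 134.4375 = 0.0014
  colored waxy: (46 − 44.8125)² / 44.8125 = 0.0315
  colorless starchy: (44 − 44.8125)² / 44.8125 = 0.0147
  colorless waxy: (15 − 14.9375)² / 14.9375 = 0.0003
χ² = 0.0014 + 0.0315 + 0.0147 + 0.0003 = 0.0479 ≈ 0.048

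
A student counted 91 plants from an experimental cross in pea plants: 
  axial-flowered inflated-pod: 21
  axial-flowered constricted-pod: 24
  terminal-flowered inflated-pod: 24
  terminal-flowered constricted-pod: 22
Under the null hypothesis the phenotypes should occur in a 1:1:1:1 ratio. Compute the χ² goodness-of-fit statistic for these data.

0.297

The 1:1:1:1 ratio has 4 parts, so with N = 91 the expected counts are:
  axial-flowered inflated-pod: 91 × 1/4 = 22.75
  axial-flowered constricted-pod: 91 × 1/4 = 22.75
  terminal-flowered inflated-pod: 91 × 1/4 = 22.75
  terminal-flowered constricted-pod: 91 × 1/4 = 22.75
χ² = Σ (O − E)² / E
  axial-flowered inflated-pod: (21 − 22.75)² / 22.75 = 0.1346
  axial-flowered constricted-pod: (24 − 22.75)² / 22.75 = 0.0687
  terminal-flowered inflated-pod: (24 − 22.75)² / 22.75 = 0.0687
  terminal-flowered constricted-pod: (22 − 22.75)² / 22.75 = 0.0247
χ² = 0.1346 + 0.0687 + 0.0687 + 0.0247 = 0.2967 ≈ 0.297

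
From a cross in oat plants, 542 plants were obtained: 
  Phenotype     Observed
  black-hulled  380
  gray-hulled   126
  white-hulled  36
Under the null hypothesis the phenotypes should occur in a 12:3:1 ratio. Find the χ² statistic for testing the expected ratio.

7.707

Expected counts for N = 542 under a 12:3:1 ratio (total parts = 16):
  black-hulled: 542 × 12/16 = 406.5
  gray-hulled: 542 × 3/16 = 101.625
  white-hulled: 542 × 1/16 = 33.875
χ² = Σ (O − E)² / E
  black-hulled: (380 − 406.5)² / 406.5 = 1.7276
  gray-hulled: (126 − 101.625)² / 101.625 = 5.8464
  white-hulled: (36 − 33.875)² / 33.875 = 0.1333
χ² = 1.7276 + 5.8464 + 0.1333 = 7.7073 ≈ 7.707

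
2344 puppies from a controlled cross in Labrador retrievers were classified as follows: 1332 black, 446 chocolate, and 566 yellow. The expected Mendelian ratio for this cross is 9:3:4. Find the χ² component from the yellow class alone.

Under the 9:3:4 hypothesis (Σ ratio = 16, N = 2344):
  black: 2344 × 9/16 = 1318.5
  chocolate: 2344 × 3/16 = 439.5
  yellow: 2344 × 4/16 = 586
Contribution of yellow: (566 − 586)² / 586 = 0.6826

0.683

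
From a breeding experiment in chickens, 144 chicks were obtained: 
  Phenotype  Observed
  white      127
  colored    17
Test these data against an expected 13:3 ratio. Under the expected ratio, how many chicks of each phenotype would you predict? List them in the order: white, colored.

117, 27

Total ratio parts = 16. Expected numbers out of 144:
  white: 144 × 13/16 = 117
  colored: 144 × 3/16 = 27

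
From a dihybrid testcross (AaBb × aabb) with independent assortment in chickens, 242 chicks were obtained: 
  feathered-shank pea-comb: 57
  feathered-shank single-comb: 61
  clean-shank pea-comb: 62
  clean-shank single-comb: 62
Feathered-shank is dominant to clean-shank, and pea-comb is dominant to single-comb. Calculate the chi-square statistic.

A dihybrid testcross with independent assortment gives a 1:1:1:1 ratio.
Under the 1:1:1:1 hypothesis (Σ ratio = 4, N = 242):
  feathered-shank pea-comb: 242 × 1/4 = 60.5
  feathered-shank single-comb: 242 × 1/4 = 60.5
  clean-shank pea-comb: 242 × 1/4 = 60.5
  clean-shank single-comb: 242 × 1/4 = 60.5
χ² = Σ (O − E)² / E
  feathered-shank pea-comb: (57 − 60.5)² / 60.5 = 0.2025
  feathered-shank single-comb: (61 − 60.5)² / 60.5 = 0.0041
  clean-shank pea-comb: (62 − 60.5)² / 60.5 = 0.0372
  clean-shank single-comb: (62 − 60.5)² / 60.5 = 0.0372
χ² = 0.2025 + 0.0041 + 0.0372 + 0.0372 = 0.281

0.281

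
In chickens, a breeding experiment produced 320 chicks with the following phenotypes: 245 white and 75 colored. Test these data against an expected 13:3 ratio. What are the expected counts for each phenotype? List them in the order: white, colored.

Under the 13:3 hypothesis (Σ ratio = 16, N = 320):
  white: 320 × 13/16 = 260
  colored: 320 × 3/16 = 60

260, 60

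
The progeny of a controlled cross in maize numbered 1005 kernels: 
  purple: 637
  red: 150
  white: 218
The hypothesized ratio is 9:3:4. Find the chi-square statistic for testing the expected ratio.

Under the 9:3:4 hypothesis (Σ ratio = 16, N = 1005):
  purple: 1005 × 9/16 = 565.3125
  red: 1005 × 3/16 = 188.4375
  white: 1005 × 4/16 = 251.25
χ² = Σ (O − E)² / E
  purple: (637 − 565.3125)² / 565.3125 = 9.0907
  red: (150 − 188.4375)² / 188.4375 = 7.8405
  white: (218 − 251.25)² / 251.25 = 4.4002
χ² = 9.0907 + 7.8405 + 4.4002 = 21.3314 ≈ 21.331

21.331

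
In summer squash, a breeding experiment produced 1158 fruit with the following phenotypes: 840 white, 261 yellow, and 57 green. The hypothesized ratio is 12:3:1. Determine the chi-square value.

13.067

The 12:3:1 ratio has 16 parts, so with N = 1158 the expected counts are:
  white: 1158 × 12/16 = 868.5
  yellow: 1158 × 3/16 = 217.125
  green: 1158 × 1/16 = 72.375
χ² = Σ (O − E)² / E
  white: (840 − 868.5)² / 868.5 = 0.9352
  yellow: (261 − 217.125)² / 217.125 = 8.8659
  green: (57 − 72.375)² / 72.375 = 3.2662
χ² = 0.9352 + 8.8659 + 3.2662 = 13.0673 ≈ 13.067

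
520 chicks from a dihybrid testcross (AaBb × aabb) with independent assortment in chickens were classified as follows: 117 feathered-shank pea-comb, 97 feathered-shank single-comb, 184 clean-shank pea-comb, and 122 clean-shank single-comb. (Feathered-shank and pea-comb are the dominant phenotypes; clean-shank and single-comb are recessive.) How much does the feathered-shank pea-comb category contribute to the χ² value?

1.300

A dihybrid testcross with independent assortment gives a 1:1:1:1 ratio.
Total ratio parts = 4. Expected numbers out of 520:
  feathered-shank pea-comb: 520 × 1/4 = 130
  feathered-shank single-comb: 520 × 1/4 = 130
  clean-shank pea-comb: 520 × 1/4 = 130
  clean-shank single-comb: 520 × 1/4 = 130
Contribution of feathered-shank pea-comb: (117 − 130)² / 130 = 1.3000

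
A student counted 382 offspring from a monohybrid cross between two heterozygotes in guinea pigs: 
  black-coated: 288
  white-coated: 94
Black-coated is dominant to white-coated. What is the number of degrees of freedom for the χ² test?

1

For a monohybrid cross between heterozygotes with complete dominance, the expected phenotypic ratio is 3:1.
A goodness-of-fit test with 2 phenotype classes has df = 2 − 1 = 1.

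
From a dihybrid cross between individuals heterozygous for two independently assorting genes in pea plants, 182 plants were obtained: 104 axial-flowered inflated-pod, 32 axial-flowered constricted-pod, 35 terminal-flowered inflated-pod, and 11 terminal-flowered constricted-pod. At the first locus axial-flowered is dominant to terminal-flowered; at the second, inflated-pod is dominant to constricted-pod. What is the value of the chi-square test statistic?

A dihybrid F₂ with independent assortment and complete dominance at both loci gives a 9:3:3:1 phenotypic ratio.
The 9:3:3:1 ratio has 16 parts, so with N = 182 the expected counts are:
  axial-flowered inflated-pod: 182 × 9/16 = 102.375
  axial-flowered constricted-pod: 182 × 3/16 = 34.125
  terminal-flowered inflated-pod: 182 × 3/16 = 34.125
  terminal-flowered constricted-pod: 182 × 1/16 = 11.375
χ² = Σ (O − E)² / E
  axial-flowered inflated-pod: (104 − 102.375)² / 102.375 = 0.0258
  axial-flowered constricted-pod: (32 − 34.125)² / 34.125 = 0.1323
  terminal-flowered inflated-pod: (35 − 34.125)² / 34.125 = 0.0224
  terminal-flowered constricted-pod: (11 − 11.375)² / 11.375 = 0.0124
χ² = 0.0258 + 0.1323 + 0.0224 + 0.0124 = 0.1929 ≈ 0.193

0.193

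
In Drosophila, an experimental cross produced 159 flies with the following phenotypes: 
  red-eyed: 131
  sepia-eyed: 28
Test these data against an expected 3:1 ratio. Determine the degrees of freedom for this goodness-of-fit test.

1

A goodness-of-fit test with 2 phenotype classes has df = 2 − 1 = 1.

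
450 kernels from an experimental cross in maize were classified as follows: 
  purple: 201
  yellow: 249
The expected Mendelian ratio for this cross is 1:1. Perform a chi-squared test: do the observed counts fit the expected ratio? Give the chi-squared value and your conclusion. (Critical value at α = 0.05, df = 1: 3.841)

The 1:1 ratio has 2 parts, so with N = 450 the expected counts are:
  purple: 450 × 1/2 = 225
  yellow: 450 × 1/2 = 225
χ² = Σ (O − E)² / E
  purple: (201 − 225)² / 225 = 2.5600
  yellow: (249 − 225)² / 225 = 2.5600
χ² = 2.5600 + 2.5600 = 5.120
Degrees of freedom = 2 − 1 = 1; critical value at α = 0.05 is 3.841.
Since 5.120 > 3.841, we reject the null hypothesis — the data do not fit the 1:1 ratio.

5.120; not consistent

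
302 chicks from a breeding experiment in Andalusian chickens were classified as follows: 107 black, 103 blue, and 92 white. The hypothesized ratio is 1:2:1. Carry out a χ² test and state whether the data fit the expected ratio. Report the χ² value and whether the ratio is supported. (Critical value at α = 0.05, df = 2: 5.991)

32.007; not consistent

Total ratio parts = 4. Expected numbers out of 302:
  black: 302 × 1/4 = 75.5
  blue: 302 × 2/4 = 151
  white: 302 × 1/4 = 75.5
χ² = Σ (O − E)² / E
  black: (107 − 75.5)² / 75.5 = 13.1424
  blue: (103 − 151)² / 151 = 15.2583
  white: (92 − 75.5)² / 75.5 = 3.6060
χ² = 13.1424 + 15.2583 + 3.6060 = 32.0067 ≈ 32.007
Degrees of freedom = 3 − 1 = 2; critical value at α = 0.05 is 5.991.
Since 32.007 > 5.991, we reject the null hypothesis — the data do not fit the 1:2:1 ratio.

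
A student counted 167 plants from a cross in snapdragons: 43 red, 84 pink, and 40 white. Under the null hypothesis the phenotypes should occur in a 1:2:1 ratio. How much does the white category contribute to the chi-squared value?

Total ratio parts = 4. Expected numbers out of 167:
  red: 167 × 1/4 = 41.75
  pink: 167 × 2/4 = 83.5
  white: 167 × 1/4 = 41.75
Contribution of white: (40 − 41.75)² / 41.75 = 0.0734

0.073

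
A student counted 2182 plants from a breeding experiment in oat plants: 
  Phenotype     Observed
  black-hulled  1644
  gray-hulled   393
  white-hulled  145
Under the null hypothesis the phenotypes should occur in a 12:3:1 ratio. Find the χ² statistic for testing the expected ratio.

Under the 12:3:1 hypothesis (Σ ratio = 16, N = 2182):
  black-hulled: 2182 × 12/16 = 1636.5
  gray-hulled: 2182 × 3/16 = 409.125
  white-hulled: 2182 × 1/16 = 136.375
χ² = Σ (O − E)² / E
  black-hulled: (1644 − 1636.5)² / 1636.5 = 0.0344
  gray-hulled: (393 − 409.125)² / 409.125 = 0.6355
  white-hulled: (145 − 136.375)² / 136.375 = 0.5455
χ² = 0.0344 + 0.6355 + 0.5455 = 1.2154 ≈ 1.215

1.215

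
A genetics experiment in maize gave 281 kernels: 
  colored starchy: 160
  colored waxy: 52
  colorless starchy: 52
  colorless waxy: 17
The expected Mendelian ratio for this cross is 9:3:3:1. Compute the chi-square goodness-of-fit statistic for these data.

0.060

Under the 9:3:3:1 hypothesis (Σ ratio = 16, N = 281):
  colored starchy: 281 × 9/16 = 158.0625
  colored waxy: 281 × 3/16 = 52.6875
  colorless starchy: 281 × 3/16 = 52.6875
  colorless waxy: 281 × 1/16 = 17.5625
χ² = Σ (O − E)² / E
  colored starchy: (160 − 158.0625)² / 158.0625 = 0.0237
  colored waxy: (52 − 52.6875)² / 52.6875 = 0.0090
  colorless starchy: (52 − 52.6875)² / 52.6875 = 0.0090
  colorless waxy: (17 − 17.5625)² / 17.5625 = 0.0180
χ² = 0.0237 + 0.0090 + 0.0090 + 0.0180 = 0.0597 ≈ 0.060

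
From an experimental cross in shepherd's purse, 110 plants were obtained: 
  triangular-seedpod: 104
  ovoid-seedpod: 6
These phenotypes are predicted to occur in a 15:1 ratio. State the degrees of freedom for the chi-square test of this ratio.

1

A goodness-of-fit test with 2 phenotype classes has df = 2 − 1 = 1.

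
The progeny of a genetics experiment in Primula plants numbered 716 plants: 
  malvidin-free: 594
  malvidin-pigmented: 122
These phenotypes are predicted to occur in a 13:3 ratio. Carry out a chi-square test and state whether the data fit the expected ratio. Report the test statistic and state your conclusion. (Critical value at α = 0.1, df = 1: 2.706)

Expected counts for N = 716 under a 13:3 ratio (total parts = 16):
  malvidin-free: 716 × 13/16 = 581.75
  malvidin-pigmented: 716 × 3/16 = 134.25
χ² = Σ (O − E)² / E
  malvidin-free: (594 − 581.75)² / 581.75 = 0.2580
  malvidin-pigmented: (122 − 134.25)² / 134.25 = 1.1178
χ² = 0.2580 + 1.1178 = 1.3758 ≈ 1.376
Degrees of freedom = 2 − 1 = 1; critical value at α = 0.1 is 2.706.
Since 1.376 < 2.706, we fail to reject the null hypothesis — the data are consistent with the 13:3 ratio.

1.376; consistent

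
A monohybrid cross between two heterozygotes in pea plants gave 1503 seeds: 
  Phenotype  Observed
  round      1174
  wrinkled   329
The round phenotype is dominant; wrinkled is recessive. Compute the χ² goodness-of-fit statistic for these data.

For a monohybrid cross between heterozygotes with complete dominance, the expected phenotypic ratio is 3:1.
The 3:1 ratio has 4 parts, so with N = 1503 the expected counts are:
  round: 1503 × 3/4 = 1127.25
  wrinkled: 1503 × 1/4 = 375.75
χ² = Σ (O − E)² / E
  round: (1174 − 1127.25)² / 1127.25 = 1.9388
  wrinkled: (329 − 375.75)² / 375.75 = 5.8165
χ² = 1.9388 + 5.8165 = 7.7553 ≈ 7.755

7.755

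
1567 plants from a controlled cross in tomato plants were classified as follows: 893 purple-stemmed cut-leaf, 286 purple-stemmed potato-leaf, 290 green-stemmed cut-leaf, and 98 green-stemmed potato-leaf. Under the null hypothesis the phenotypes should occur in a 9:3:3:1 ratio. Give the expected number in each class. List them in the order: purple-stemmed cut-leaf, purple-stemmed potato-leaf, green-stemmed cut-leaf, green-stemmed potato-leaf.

881.4375, 293.8125, 293.8125, 97.9375

The 9:3:3:1 ratio has 16 parts, so with N = 1567 the expected counts are:
  purple-stemmed cut-leaf: 1567 × 9/16 = 881.4375
  purple-stemmed potato-leaf: 1567 × 3/16 = 293.8125
  green-stemmed cut-leaf: 1567 × 3/16 = 293.8125
  green-stemmed potato-leaf: 1567 × 1/16 = 97.9375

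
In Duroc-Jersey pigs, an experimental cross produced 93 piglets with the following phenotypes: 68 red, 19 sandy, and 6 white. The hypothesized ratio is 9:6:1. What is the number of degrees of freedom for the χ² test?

A goodness-of-fit test with 3 phenotype classes has df = 3 − 1 = 2.

2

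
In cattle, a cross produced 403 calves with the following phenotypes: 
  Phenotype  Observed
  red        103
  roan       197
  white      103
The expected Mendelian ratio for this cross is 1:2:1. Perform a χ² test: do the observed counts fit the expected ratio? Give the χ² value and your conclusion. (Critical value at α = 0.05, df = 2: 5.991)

0.201; consistent

Under the 1:2:1 hypothesis (Σ ratio = 4, N = 403):
  red: 403 × 1/4 = 100.75
  roan: 403 × 2/4 = 201.5
  white: 403 × 1/4 = 100.75
χ² = Σ (O − E)² / E
  red: (103 − 100.75)² / 100.75 = 0.0502
  roan: (197 − 201.5)² / 201.5 = 0.1005
  white: (103 − 100.75)² / 100.75 = 0.0502
χ² = 0.0502 + 0.1005 + 0.0502 = 0.2009 ≈ 0.201
Degrees of freedom = 3 − 1 = 2; critical value at α = 0.05 is 5.991.
Since 0.201 < 5.991, we fail to reject the null hypothesis — the data are consistent with the 1:2:1 ratio.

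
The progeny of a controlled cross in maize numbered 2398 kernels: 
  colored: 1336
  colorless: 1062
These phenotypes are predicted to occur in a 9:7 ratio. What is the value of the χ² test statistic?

Under the 9:7 hypothesis (Σ ratio = 16, N = 2398):
  colored: 2398 × 9/16 = 1348.875
  colorless: 2398 × 7/16 = 1049.125
χ² = Σ (O − E)² / E
  colored: (1336 − 1348.875)² / 1348.875 = 0.1229
  colorless: (1062 − 1049.125)² / 1049.125 = 0.1580
χ² = 0.1229 + 0.1580 = 0.2809 ≈ 0.281

0.281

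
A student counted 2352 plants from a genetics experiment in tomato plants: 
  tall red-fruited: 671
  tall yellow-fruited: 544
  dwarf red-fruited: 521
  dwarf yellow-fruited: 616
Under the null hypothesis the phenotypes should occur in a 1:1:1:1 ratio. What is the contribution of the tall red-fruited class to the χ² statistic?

The 1:1:1:1 ratio has 4 parts, so with N = 2352 the expected counts are:
  tall red-fruited: 2352 × 1/4 = 588
  tall yellow-fruited: 2352 × 1/4 = 588
  dwarf red-fruited: 2352 × 1/4 = 588
  dwarf yellow-fruited: 2352 × 1/4 = 588
Contribution of tall red-fruited: (671 − 588)² / 588 = 11.7160

11.716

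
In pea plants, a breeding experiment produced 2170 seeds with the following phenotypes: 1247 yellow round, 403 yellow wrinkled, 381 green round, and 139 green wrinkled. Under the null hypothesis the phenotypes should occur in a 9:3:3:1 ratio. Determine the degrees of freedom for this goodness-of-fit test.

3

A goodness-of-fit test with 4 phenotype classes has df = 4 − 1 = 3.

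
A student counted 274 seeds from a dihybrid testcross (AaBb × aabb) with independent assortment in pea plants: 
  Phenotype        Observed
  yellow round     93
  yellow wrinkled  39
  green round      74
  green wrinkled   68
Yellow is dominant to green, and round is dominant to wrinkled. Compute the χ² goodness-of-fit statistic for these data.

A dihybrid testcross with independent assortment gives a 1:1:1:1 ratio.
The 1:1:1:1 ratio has 4 parts, so with N = 274 the expected counts are:
  yellow round: 274 × 1/4 = 68.5
  yellow wrinkled: 274 × 1/4 = 68.5
  green round: 274 × 1/4 = 68.5
  green wrinkled: 274 × 1/4 = 68.5
χ² = Σ (O − E)² / E
  yellow round: (93 − 68.5)² / 68.5 = 8.7628
  yellow wrinkled: (39 − 68.5)² / 68.5 = 12.7044
  green round: (74 − 68.5)² / 68.5 = 0.4416
  green wrinkled: (68 − 68.5)² / 68.5 = 0.0036
χ² = 8.7628 + 12.7044 + 0.4416 + 0.0036 = 21.9124 ≈ 21.912

21.912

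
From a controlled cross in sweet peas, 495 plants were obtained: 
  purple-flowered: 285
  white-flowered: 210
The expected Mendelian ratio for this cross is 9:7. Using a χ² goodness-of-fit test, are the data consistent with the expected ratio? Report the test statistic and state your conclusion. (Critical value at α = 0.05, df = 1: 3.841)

0.354; consistent

Expected counts for N = 495 under a 9:7 ratio (total parts = 16):
  purple-flowered: 495 × 9/16 = 278.4375
  white-flowered: 495 × 7/16 = 216.5625
χ² = Σ (O − E)² / E
  purple-flowered: (285 − 278.4375)² / 278.4375 = 0.1547
  white-flowered: (210 − 216.5625)² / 216.5625 = 0.1989
χ² = 0.1547 + 0.1989 = 0.3536 ≈ 0.354
Degrees of freedom = 2 − 1 = 1; critical value at α = 0.05 is 3.841.
Since 0.354 < 3.841, we fail to reject the null hypothesis — the data are consistent with the 9:7 ratio.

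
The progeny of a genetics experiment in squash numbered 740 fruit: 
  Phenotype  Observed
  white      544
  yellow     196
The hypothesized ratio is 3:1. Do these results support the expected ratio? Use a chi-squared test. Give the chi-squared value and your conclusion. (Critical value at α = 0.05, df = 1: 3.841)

Total ratio parts = 4. Expected numbers out of 740:
  white: 740 × 3/4 = 555
  yellow: 740 × 1/4 = 185
χ² = Σ (O − E)² / E
  white: (544 − 555)² / 555 = 0.2180
  yellow: (196 − 185)² / 185 = 0.6541
χ² = 0.2180 + 0.6541 = 0.8721 ≈ 0.872
Degrees of freedom = 2 − 1 = 1; critical value at α = 0.05 is 3.841.
Since 0.872 < 3.841, we fail to reject the null hypothesis — the data are consistent with the 3:1 ratio.

0.872; consistent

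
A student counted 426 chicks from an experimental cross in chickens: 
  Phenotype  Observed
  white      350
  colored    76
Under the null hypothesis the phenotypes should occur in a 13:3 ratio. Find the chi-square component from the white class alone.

0.043

The 13:3 ratio has 16 parts, so with N = 426 the expected counts are:
  white: 426 × 13/16 = 346.125
  colored: 426 × 3/16 = 79.875
Contribution of white: (350 − 346.125)² / 346.125 = 0.0434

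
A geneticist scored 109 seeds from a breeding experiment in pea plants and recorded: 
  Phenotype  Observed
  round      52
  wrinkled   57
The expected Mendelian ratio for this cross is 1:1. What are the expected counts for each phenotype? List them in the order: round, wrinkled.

54.5, 54.5

Expected counts for N = 109 under a 1:1 ratio (total parts = 2):
  round: 109 × 1/2 = 54.5
  wrinkled: 109 × 1/2 = 54.5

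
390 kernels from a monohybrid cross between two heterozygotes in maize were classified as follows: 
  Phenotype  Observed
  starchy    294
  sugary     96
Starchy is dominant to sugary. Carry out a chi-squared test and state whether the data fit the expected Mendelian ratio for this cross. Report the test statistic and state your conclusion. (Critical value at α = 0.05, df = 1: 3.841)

0.031; consistent

For a monohybrid cross between heterozygotes with complete dominance, the expected phenotypic ratio is 3:1.
The 3:1 ratio has 4 parts, so with N = 390 the expected counts are:
  starchy: 390 × 3/4 = 292.5
  sugary: 390 × 1/4 = 97.5
χ² = Σ (O − E)² / E
  starchy: (294 − 292.5)² / 292.5 = 0.0077
  sugary: (96 − 97.5)² / 97.5 = 0.0231
χ² = 0.0077 + 0.0231 = 0.0308 ≈ 0.031
Degrees of freedom = 2 − 1 = 1; critical value at α = 0.05 is 3.841.
Since 0.031 < 3.841, we fail to reject the null hypothesis — the data are consistent with the 3:1 ratio.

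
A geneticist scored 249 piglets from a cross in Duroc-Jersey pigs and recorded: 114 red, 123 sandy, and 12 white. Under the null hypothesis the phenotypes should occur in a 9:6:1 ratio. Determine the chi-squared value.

15.064

Total ratio parts = 16. Expected numbers out of 249:
  red: 249 × 9/16 = 140.0625
  sandy: 249 × 6/16 = 93.375
  white: 249 × 1/16 = 15.5625
χ² = Σ (O − E)² / E
  red: (114 − 140.0625)² / 140.0625 = 4.8496
  sandy: (123 − 93.375)² / 93.375 = 9.3991
  white: (12 − 15.5625)² / 15.5625 = 0.8155
χ² = 4.8496 + 9.3991 + 0.8155 = 15.0642 ≈ 15.064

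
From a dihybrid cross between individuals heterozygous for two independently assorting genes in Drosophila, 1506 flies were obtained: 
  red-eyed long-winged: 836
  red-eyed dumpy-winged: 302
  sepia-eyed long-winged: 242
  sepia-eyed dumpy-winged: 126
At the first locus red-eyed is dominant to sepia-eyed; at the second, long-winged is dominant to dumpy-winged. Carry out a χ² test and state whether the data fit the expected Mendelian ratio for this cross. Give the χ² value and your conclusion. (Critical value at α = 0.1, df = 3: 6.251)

18.077; not consistent

A dihybrid F₂ with independent assortment and complete dominance at both loci gives a 9:3:3:1 phenotypic ratio.
Total ratio parts = 16. Expected numbers out of 1506:
  red-eyed long-winged: 1506 × 9/16 = 847.125
  red-eyed dumpy-winged: 1506 × 3/16 = 282.375
  sepia-eyed long-winged: 1506 × 3/16 = 282.375
  sepia-eyed dumpy-winged: 1506 × 1/16 = 94.125
χ² = Σ (O − E)² / E
  red-eyed long-winged: (836 − 847.125)² / 847.125 = 0.1461
  red-eyed dumpy-winged: (302 − 282.375)² / 282.375 = 1.3639
  sepia-eyed long-winged: (242 − 282.375)² / 282.375 = 5.7730
  sepia-eyed dumpy-winged: (126 − 94.125)² / 94.125 = 10.7943
χ² = 0.1461 + 1.3639 + 5.7730 + 10.7943 = 18.0773 ≈ 18.077
Degrees of freedom = 4 − 1 = 3; critical value at α = 0.1 is 6.251.
Since 18.077 > 6.251, we reject the null hypothesis — the data do not fit the 9:3:3:1 ratio.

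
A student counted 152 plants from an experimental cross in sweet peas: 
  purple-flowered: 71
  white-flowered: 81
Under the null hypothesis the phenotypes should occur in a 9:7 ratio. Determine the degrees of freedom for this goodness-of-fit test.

1

A goodness-of-fit test with 2 phenotype classes has df = 2 − 1 = 1.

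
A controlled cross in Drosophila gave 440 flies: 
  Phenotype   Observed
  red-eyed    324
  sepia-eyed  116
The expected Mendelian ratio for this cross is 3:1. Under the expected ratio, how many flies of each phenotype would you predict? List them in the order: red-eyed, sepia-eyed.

Total ratio parts = 4. Expected numbers out of 440:
  red-eyed: 440 × 3/4 = 330
  sepia-eyed: 440 × 1/4 = 110

330, 110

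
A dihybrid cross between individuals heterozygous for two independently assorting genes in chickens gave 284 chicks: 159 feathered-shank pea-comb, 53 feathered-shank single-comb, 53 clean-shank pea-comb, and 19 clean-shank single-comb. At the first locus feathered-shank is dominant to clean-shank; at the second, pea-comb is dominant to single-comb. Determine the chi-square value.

A dihybrid F₂ with independent assortment and complete dominance at both loci gives a 9:3:3:1 phenotypic ratio.
Expected counts for N = 284 under a 9:3:3:1 ratio (total parts = 16):
  feathered-shank pea-comb: 284 × 9/16 = 159.75
  feathered-shank single-comb: 284 × 3/16 = 53.25
  clean-shank pea-comb: 284 × 3/16 = 53.25
  clean-shank single-comb: 284 × 1/16 = 17.75
χ² = Σ (O − E)² / E
  feathered-shank pea-comb: (159 − 159.75)² / 159.75 = 0.0035
  feathered-shank single-comb: (53 − 53.25)² / 53.25 = 0.0012
  clean-shank pea-comb: (53 − 53.25)² / 53.25 = 0.0012
  clean-shank single-comb: (19 − 17.75)² / 17.75 = 0.0880
χ² = 0.0035 + 0.0012 + 0.0012 + 0.0880 = 0.0939 ≈ 0.094

0.094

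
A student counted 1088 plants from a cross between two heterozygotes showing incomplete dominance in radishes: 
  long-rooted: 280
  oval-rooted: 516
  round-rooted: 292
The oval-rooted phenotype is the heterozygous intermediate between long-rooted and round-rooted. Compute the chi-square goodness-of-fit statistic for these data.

With incomplete dominance, a heterozygote × heterozygote cross gives a 1:2:1 phenotypic ratio.
Total ratio parts = 4. Expected numbers out of 1088:
  long-rooted: 1088 × 1/4 = 272
  oval-rooted: 1088 × 2/4 = 544
  round-rooted: 1088 × 1/4 = 272
χ² = Σ (O − E)² / E
  long-rooted: (280 − 272)² / 272 = 0.2353
  oval-rooted: (516 − 544)² / 544 = 1.4412
  round-rooted: (292 − 272)² / 272 = 1.4706
χ² = 0.2353 + 1.4412 + 1.4706 = 3.1471 ≈ 3.147

3.147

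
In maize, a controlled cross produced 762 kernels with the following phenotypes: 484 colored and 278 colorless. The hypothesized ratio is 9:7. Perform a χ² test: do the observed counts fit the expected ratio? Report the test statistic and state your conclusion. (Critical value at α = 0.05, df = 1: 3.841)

16.352; not consistent

Expected counts for N = 762 under a 9:7 ratio (total parts = 16):
  colored: 762 × 9/16 = 428.625
  colorless: 762 × 7/16 = 333.375
χ² = Σ (O − E)² / E
  colored: (484 − 428.625)² / 428.625 = 7.1540
  colorless: (278 − 333.375)² / 333.375 = 9.1980
χ² = 7.1540 + 9.1980 = 16.352
Degrees of freedom = 2 − 1 = 1; critical value at α = 0.05 is 3.841.
Since 16.352 > 3.841, we reject the null hypothesis — the data do not fit the 9:7 ratio.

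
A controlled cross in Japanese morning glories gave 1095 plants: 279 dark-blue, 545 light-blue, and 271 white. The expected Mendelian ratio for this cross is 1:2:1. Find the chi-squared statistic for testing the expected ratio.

Expected counts for N = 1095 under a 1:2:1 ratio (total parts = 4):
  dark-blue: 1095 × 1/4 = 273.75
  light-blue: 1095 × 2/4 = 547.5
  white: 1095 × 1/4 = 273.75
χ² = Σ (O − E)² / E
  dark-blue: (279 − 273.75)² / 273.75 = 0.1007
  light-blue: (545 − 547.5)² / 547.5 = 0.0114
  white: (271 − 273.75)² / 273.75 = 0.0276
χ² = 0.1007 + 0.0114 + 0.0276 = 0.1397 ≈ 0.140

0.140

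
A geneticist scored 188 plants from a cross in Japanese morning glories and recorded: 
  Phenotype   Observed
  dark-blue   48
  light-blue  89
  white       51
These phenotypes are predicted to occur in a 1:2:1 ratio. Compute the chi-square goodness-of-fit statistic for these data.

Total ratio parts = 4. Expected numbers out of 188:
  dark-blue: 188 × 1/4 = 47
  light-blue: 188 × 2/4 = 94
  white: 188 × 1/4 = 47
χ² = Σ (O − E)² / E
  dark-blue: (48 − 47)² / 47 = 0.0213
  light-blue: (89 − 94)² / 94 = 0.2660
  white: (51 − 47)² / 47 = 0.3404
χ² = 0.0213 + 0.2660 + 0.3404 = 0.6277 ≈ 0.628

0.628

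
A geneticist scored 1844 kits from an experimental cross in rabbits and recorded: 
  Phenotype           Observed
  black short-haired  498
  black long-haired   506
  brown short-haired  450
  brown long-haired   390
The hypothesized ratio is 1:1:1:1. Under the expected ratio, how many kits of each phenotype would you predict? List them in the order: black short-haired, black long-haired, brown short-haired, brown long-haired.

Total ratio parts = 4. Expected numbers out of 1844:
  black short-haired: 1844 × 1/4 = 461
  black long-haired: 1844 × 1/4 = 461
  brown short-haired: 1844 × 1/4 = 461
  brown long-haired: 1844 × 1/4 = 461

461, 461, 461, 461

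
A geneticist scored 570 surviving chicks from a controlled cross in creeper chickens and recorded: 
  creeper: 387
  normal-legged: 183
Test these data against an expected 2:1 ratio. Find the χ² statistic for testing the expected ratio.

0.387

Total ratio parts = 3. Expected numbers out of 570:
  creeper: 570 × 2/3 = 380
  normal-legged: 570 × 1/3 = 190
χ² = Σ (O − E)² / E
  creeper: (387 − 380)² / 380 = 0.1289
  normal-legged: (183 − 190)² / 190 = 0.2579
χ² = 0.1289 + 0.2579 = 0.3868 ≈ 0.387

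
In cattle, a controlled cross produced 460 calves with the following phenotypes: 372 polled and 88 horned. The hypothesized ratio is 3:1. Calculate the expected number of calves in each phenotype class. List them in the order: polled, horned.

Under the 3:1 hypothesis (Σ ratio = 4, N = 460):
  polled: 460 × 3/4 = 345
  horned: 460 × 1/4 = 115

345, 115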